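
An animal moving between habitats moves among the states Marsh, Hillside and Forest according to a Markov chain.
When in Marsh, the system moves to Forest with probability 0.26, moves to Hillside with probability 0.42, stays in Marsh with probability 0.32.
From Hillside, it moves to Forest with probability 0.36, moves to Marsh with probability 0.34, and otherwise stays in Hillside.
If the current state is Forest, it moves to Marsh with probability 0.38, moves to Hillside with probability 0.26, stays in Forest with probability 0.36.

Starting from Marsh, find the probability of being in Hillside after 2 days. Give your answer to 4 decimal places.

0.3280

Sum over the intermediate state after 1 day:
P = P(Marsh→Marsh)·P(Marsh→Hillside) + P(Marsh→Hillside)·P(Hillside→Hillside) + P(Marsh→Forest)·P(Forest→Hillside)
  = 0.32×0.42 + 0.42×0.3 + 0.26×0.26
  = 0.1344 + 0.1260 + 0.0676 = 0.3280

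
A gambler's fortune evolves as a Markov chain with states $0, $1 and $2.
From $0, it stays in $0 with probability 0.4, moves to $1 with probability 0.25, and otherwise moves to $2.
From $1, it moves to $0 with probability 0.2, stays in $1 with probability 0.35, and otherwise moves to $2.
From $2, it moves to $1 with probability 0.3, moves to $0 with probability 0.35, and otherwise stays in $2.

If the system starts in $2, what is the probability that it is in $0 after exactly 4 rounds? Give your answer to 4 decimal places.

0.3213

Propagate the distribution vector 4 rounds from $2.
After 0 rounds: (0.0000, 0.0000, 1.0000)
After 1 round: (0.3500, 0.3000, 0.3500)
After 2 rounds: (0.3225, 0.2975, 0.3800)
After 3 rounds: (0.3215, 0.2988, 0.3798)
After 4 rounds: (0.3213, 0.2989, 0.3799)
P(in $0 after 4 rounds) = 0.3213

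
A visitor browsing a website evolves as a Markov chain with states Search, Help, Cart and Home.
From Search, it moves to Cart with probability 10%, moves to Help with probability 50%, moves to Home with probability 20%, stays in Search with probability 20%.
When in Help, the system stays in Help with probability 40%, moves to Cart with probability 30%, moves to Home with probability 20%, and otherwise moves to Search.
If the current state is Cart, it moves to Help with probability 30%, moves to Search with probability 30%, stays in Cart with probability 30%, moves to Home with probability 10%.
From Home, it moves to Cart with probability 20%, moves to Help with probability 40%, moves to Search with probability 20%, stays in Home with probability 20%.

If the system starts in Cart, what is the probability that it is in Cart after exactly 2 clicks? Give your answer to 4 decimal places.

0.2300

Propagate the distribution vector 2 clicks from Cart.
After 0 clicks: (0.0000, 0.0000, 1.0000, 0.0000)
After 1 click: (0.3000, 0.3000, 0.3000, 0.1000)
After 2 clicks: (0.2000, 0.4000, 0.2300, 0.1700)
P(in Cart after 2 clicks) = 0.2300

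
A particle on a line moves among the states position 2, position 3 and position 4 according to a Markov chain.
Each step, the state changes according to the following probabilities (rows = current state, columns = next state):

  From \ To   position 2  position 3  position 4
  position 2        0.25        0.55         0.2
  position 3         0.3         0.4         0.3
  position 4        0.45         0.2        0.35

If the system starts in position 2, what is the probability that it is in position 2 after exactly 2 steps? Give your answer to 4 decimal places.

Sum over the intermediate state after 1 step:
P = P(position 2→position 2)·P(position 2→position 2) + P(position 2→position 3)·P(position 3→position 2) + P(position 2→position 4)·P(position 4→position 2)
  = 0.25×0.25 + 0.55×0.3 + 0.2×0.45
  = 0.0625 + 0.1650 + 0.0900 = 0.3175

0.3175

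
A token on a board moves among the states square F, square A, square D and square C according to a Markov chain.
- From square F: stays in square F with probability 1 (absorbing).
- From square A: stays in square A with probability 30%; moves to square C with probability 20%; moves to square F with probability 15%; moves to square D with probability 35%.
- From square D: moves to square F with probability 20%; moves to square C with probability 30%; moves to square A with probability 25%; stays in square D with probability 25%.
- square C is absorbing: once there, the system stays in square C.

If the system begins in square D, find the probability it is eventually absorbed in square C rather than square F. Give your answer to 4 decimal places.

0.5943

Let h(s) be the probability of absorption at square C starting from transient state s. Then h(square C) = 1 and h(square F) = 0. By first-step analysis:
h(square A) = 0.15·0 + 0.3·h(square A) + 0.35·h(square D) + 0.2·1
h(square D) = 0.2·0 + 0.25·h(square A) + 0.25·h(square D) + 0.3·1
Solving: h(square A) = 0.5829, h(square D) = 0.5943.
Starting from square D, the probability is 0.5943.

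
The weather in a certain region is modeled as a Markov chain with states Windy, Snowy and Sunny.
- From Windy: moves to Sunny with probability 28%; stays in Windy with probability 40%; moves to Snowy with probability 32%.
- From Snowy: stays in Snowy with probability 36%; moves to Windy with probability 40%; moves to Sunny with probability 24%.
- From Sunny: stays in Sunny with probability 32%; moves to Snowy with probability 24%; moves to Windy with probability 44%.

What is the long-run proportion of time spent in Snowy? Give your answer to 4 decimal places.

0.3101

Let the stationary distribution be π with π = πP and π_1 + π_2 + π_3 = 1.
π_1 = 0.4·π_1 + 0.4·π_2 + 0.44·π_3
π_2 = 0.32·π_1 + 0.36·π_2 + 0.24·π_3
Solving with the normalization constraint gives π = (0.4111, 0.3101, 0.2787).
So the stationary probability of Snowy is 0.3101.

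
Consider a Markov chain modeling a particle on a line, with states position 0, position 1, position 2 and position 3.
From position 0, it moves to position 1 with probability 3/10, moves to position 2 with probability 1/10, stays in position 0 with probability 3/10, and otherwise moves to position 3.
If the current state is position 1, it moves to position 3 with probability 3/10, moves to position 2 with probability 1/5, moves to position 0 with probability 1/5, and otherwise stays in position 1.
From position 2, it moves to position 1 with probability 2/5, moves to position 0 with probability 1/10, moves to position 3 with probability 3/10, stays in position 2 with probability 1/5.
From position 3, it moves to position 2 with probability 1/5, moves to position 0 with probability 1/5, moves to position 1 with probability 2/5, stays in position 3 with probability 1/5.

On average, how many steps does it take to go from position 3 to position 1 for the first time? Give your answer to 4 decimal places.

Let t(s) be the expected number of steps to first reach position 1 from state s, with t(position 1) = 0. Conditioning on the first step:
t(position 0) = 1 + 0.3·t(position 0) + 0.1·t(position 2) + 0.3·t(position 3)
t(position 2) = 1 + 0.1·t(position 0) + 0.2·t(position 2) + 0.3·t(position 3)
t(position 3) = 1 + 0.2·t(position 0) + 0.2·t(position 2) + 0.2·t(position 3)
Solving: t(position 0) = 2.9290, t(position 2) = 2.6036, t(position 3) = 2.6331.
Expected steps from position 3 to position 1: 2.6331.

2.6331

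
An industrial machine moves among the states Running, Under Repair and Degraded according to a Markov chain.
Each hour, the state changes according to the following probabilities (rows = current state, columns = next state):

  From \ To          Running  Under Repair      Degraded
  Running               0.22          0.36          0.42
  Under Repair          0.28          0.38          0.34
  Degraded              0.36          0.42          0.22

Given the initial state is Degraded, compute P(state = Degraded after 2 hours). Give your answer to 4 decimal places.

0.3424

Sum over the intermediate state after 1 hour:
P = P(Degraded→Running)·P(Running→Degraded) + P(Degraded→Under Repair)·P(Under Repair→Degraded) + P(Degraded→Degraded)·P(Degraded→Degraded)
  = 0.36×0.42 + 0.42×0.34 + 0.22×0.22
  = 0.1512 + 0.1428 + 0.0484 = 0.3424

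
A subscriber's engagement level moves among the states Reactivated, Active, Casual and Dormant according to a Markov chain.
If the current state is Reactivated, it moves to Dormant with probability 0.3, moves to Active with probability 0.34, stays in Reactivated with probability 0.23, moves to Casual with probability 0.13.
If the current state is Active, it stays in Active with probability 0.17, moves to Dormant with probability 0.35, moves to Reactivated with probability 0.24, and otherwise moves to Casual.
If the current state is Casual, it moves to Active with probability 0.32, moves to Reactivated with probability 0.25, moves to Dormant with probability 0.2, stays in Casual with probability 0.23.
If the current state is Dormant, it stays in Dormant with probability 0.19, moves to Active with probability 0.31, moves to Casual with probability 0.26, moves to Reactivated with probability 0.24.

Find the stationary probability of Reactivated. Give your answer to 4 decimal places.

0.2398

Let the stationary distribution be π with π = πP and π_1 + π_2 + π_3 + π_4 = 1.
π_1 = 0.23·π_1 + 0.24·π_2 + 0.25·π_3 + 0.24·π_4
π_2 = 0.34·π_1 + 0.17·π_2 + 0.32·π_3 + 0.31·π_4
π_3 = 0.13·π_1 + 0.24·π_2 + 0.23·π_3 + 0.26·π_4
Solving with the normalization constraint gives π = (0.2398, 0.2801, 0.2167, 0.2634).
So the stationary probability of Reactivated is 0.2398.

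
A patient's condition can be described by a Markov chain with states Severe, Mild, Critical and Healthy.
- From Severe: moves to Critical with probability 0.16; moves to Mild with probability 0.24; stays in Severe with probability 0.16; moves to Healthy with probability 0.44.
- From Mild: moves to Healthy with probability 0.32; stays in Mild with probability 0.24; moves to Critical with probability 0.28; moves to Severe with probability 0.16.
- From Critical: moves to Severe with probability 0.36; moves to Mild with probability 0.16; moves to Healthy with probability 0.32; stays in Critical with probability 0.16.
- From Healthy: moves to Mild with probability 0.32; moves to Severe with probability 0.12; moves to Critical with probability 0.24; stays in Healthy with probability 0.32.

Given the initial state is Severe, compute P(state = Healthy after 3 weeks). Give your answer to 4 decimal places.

Propagate the distribution vector 3 weeks from Severe.
After 0 weeks: (1.0000, 0.0000, 0.0000, 0.0000)
After 1 week: (0.1600, 0.2400, 0.1600, 0.4400)
After 2 weeks: (0.1744, 0.2624, 0.2240, 0.3392)
After 3 weeks: (0.1912, 0.2492, 0.2186, 0.3409)
P(in Healthy after 3 weeks) = 0.3409

0.3409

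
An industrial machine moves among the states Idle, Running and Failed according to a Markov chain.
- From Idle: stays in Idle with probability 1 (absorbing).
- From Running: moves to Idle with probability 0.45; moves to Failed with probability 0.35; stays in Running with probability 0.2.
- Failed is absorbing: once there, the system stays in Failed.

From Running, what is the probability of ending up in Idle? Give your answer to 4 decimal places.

Let h(s) be the probability of absorption at Idle starting from transient state s. Then h(Idle) = 1 and h(Failed) = 0. By first-step analysis:
h(Running) = 0.45·1 + 0.2·h(Running) + 0.35·0
Solving: h(Running) = 0.5625.
Starting from Running, the probability is 0.5625.

0.5625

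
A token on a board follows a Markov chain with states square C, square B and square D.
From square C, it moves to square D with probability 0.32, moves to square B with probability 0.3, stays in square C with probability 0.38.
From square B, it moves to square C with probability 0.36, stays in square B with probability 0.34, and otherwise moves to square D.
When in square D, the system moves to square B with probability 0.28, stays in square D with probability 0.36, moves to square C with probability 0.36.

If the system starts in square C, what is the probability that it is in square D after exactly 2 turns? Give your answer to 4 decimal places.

0.3268

Sum over the intermediate state after 1 turn:
P = P(square C→square C)·P(square C→square D) + P(square C→square B)·P(square B→square D) + P(square C→square D)·P(square D→square D)
  = 0.38×0.32 + 0.3×0.3 + 0.32×0.36
  = 0.1216 + 0.0900 + 0.1152 = 0.3268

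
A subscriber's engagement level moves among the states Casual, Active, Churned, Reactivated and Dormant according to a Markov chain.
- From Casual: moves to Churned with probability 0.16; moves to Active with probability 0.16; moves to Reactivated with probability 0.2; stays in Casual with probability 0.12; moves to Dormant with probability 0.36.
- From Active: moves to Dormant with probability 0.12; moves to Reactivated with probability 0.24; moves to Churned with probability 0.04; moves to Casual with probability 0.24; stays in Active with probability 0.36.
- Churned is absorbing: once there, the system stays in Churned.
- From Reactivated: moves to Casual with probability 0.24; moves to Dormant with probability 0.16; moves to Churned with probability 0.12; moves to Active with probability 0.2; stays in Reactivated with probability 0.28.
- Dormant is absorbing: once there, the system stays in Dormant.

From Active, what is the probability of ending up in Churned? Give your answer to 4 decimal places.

0.3195

Let h(s) be the probability of absorption at Churned starting from transient state s. Then h(Churned) = 1 and h(Dormant) = 0. By first-step analysis:
h(Casual) = 0.12·h(Casual) + 0.16·h(Active) + 0.16·1 + 0.2·h(Reactivated) + 0.36·0
h(Active) = 0.24·h(Casual) + 0.36·h(Active) + 0.04·1 + 0.24·h(Reactivated) + 0.12·0
h(Reactivated) = 0.24·h(Casual) + 0.2·h(Active) + 0.12·1 + 0.28·h(Reactivated) + 0.16·0
Solving: h(Casual) = 0.3224, h(Active) = 0.3195, h(Reactivated) = 0.3629.
Starting from Active, the probability is 0.3195.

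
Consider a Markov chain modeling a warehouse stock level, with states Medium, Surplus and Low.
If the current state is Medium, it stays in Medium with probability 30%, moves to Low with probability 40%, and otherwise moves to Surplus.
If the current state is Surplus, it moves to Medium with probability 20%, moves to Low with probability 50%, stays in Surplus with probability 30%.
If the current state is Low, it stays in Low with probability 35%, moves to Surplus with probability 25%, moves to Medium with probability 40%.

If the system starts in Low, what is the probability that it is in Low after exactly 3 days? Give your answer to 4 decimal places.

0.4079

Propagate the distribution vector 3 days from Low.
After 0 days: (0.0000, 0.0000, 1.0000)
After 1 day: (0.4000, 0.2500, 0.3500)
After 2 days: (0.3100, 0.2825, 0.4075)
After 3 days: (0.3125, 0.2796, 0.4079)
P(in Low after 3 days) = 0.4079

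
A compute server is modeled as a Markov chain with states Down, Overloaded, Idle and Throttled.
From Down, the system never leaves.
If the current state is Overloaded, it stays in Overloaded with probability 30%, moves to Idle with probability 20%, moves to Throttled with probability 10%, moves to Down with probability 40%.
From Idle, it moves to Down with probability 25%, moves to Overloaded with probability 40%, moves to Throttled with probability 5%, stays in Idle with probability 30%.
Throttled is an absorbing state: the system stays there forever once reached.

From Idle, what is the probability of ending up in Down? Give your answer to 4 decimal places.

Let h(s) be the probability of absorption at Down starting from transient state s. Then h(Down) = 1 and h(Throttled) = 0. By first-step analysis:
h(Overloaded) = 0.4·1 + 0.3·h(Overloaded) + 0.2·h(Idle) + 0.1·0
h(Idle) = 0.25·1 + 0.4·h(Overloaded) + 0.3·h(Idle) + 0.05·0
Solving: h(Overloaded) = 0.8049, h(Idle) = 0.8171.
Starting from Idle, the probability is 0.8171.

0.8171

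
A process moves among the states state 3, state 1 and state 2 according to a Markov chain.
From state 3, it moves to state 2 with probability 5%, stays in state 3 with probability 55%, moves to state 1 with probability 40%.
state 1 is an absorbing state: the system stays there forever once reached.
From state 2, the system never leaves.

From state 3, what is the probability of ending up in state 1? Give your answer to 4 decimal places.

0.8889

Let h(s) be the probability of absorption at state 1 starting from transient state s. Then h(state 1) = 1 and h(state 2) = 0. By first-step analysis:
h(state 3) = 0.55·h(state 3) + 0.4·1 + 0.05·0
Solving: h(state 3) = 0.8889.
Starting from state 3, the probability is 0.8889.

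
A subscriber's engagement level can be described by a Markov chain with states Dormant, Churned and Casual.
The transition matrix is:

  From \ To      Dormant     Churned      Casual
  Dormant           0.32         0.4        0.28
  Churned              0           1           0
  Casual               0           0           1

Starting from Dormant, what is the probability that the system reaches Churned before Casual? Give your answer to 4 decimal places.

Let h(s) be the probability of absorption at Churned starting from transient state s. Then h(Churned) = 1 and h(Casual) = 0. By first-step analysis:
h(Dormant) = 0.32·h(Dormant) + 0.4·1 + 0.28·0
Solving: h(Dormant) = 0.5882.
Starting from Dormant, the probability is 0.5882.

0.5882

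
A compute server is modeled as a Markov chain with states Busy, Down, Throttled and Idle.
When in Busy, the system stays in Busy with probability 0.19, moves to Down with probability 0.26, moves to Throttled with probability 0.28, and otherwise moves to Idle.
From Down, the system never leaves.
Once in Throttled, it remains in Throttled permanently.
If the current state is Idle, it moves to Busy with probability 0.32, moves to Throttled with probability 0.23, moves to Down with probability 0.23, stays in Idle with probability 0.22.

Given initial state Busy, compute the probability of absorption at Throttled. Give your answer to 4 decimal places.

0.5143

Let h(s) be the probability of absorption at Throttled starting from transient state s. Then h(Throttled) = 1 and h(Down) = 0. By first-step analysis:
h(Busy) = 0.19·h(Busy) + 0.26·0 + 0.28·1 + 0.27·h(Idle)
h(Idle) = 0.32·h(Busy) + 0.23·0 + 0.23·1 + 0.22·h(Idle)
Solving: h(Busy) = 0.5143, h(Idle) = 0.5059.
Starting from Busy, the probability is 0.5143.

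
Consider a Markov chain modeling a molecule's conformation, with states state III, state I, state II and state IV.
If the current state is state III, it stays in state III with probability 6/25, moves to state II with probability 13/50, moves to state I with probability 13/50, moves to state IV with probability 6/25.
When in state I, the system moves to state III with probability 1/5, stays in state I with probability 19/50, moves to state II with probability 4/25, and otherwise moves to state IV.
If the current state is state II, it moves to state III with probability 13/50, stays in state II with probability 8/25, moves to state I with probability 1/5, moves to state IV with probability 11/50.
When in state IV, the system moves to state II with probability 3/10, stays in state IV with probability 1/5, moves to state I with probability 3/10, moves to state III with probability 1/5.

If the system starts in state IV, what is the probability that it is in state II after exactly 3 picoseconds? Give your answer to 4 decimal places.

Propagate the distribution vector 3 picoseconds from state IV.
After 0 picoseconds: (0.0000, 0.0000, 0.0000, 1.0000)
After 1 picosecond: (0.2000, 0.3000, 0.3000, 0.2000)
After 2 picoseconds: (0.2260, 0.2860, 0.2560, 0.2320)
After 3 picoseconds: (0.2244, 0.2882, 0.2560, 0.2313)
P(in state II after 3 picoseconds) = 0.2560

0.2560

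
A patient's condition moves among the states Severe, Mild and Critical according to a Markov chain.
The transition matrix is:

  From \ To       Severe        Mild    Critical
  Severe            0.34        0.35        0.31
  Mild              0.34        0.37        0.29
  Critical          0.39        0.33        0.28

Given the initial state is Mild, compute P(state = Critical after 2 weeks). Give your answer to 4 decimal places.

Sum over the intermediate state after 1 week:
P = P(Mild→Severe)·P(Severe→Critical) + P(Mild→Mild)·P(Mild→Critical) + P(Mild→Critical)·P(Critical→Critical)
  = 0.34×0.31 + 0.37×0.29 + 0.29×0.28
  = 0.1054 + 0.1073 + 0.0812 = 0.2939

0.2939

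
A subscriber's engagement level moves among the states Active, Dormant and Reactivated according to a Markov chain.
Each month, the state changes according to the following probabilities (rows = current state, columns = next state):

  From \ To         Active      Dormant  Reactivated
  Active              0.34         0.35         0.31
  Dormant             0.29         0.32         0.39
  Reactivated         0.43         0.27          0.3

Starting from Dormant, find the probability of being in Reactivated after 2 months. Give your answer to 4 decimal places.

Sum over the intermediate state after 1 month:
P = P(Dormant→Active)·P(Active→Reactivated) + P(Dormant→Dormant)·P(Dormant→Reactivated) + P(Dormant→Reactivated)·P(Reactivated→Reactivated)
  = 0.29×0.31 + 0.32×0.39 + 0.39×0.3
  = 0.0899 + 0.1248 + 0.1170 = 0.3317

0.3317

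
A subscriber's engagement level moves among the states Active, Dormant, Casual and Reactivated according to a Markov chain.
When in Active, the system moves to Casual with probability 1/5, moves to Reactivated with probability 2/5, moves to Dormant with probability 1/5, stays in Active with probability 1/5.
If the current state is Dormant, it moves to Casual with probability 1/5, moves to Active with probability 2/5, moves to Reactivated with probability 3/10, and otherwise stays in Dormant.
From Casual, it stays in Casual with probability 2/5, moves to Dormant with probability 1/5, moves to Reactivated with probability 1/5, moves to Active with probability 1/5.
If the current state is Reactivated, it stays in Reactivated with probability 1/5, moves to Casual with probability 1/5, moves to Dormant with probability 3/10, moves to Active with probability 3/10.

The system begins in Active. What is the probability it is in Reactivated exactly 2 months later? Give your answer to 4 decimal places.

0.2600

Propagate the distribution vector 2 months from Active.
After 0 months: (1.0000, 0.0000, 0.0000, 0.0000)
After 1 month: (0.2000, 0.2000, 0.2000, 0.4000)
After 2 months: (0.2800, 0.2200, 0.2400, 0.2600)
P(in Reactivated after 2 months) = 0.2600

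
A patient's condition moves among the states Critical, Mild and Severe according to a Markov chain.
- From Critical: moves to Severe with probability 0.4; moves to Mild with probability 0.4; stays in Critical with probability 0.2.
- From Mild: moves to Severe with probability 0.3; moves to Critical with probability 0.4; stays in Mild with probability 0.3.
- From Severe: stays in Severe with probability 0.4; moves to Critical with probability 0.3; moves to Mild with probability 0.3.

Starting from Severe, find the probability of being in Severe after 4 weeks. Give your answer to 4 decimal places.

Propagate the distribution vector 4 weeks from Severe.
After 0 weeks: (0.0000, 0.0000, 1.0000)
After 1 week: (0.3000, 0.3000, 0.4000)
After 2 weeks: (0.3000, 0.3300, 0.3700)
After 3 weeks: (0.3030, 0.3300, 0.3670)
After 4 weeks: (0.3027, 0.3303, 0.3670)
P(in Severe after 4 weeks) = 0.3670

0.3670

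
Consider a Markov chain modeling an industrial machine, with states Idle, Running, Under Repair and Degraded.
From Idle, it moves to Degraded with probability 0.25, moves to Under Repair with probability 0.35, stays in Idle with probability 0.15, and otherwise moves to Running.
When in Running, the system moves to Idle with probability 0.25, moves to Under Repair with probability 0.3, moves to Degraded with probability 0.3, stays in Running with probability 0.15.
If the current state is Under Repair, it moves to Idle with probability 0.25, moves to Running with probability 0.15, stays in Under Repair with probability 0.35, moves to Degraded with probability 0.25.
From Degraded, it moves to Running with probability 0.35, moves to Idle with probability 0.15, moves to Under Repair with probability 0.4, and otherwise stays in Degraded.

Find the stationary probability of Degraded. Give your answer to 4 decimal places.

0.2268

Let the stationary distribution be π with π = πP and π_1 + π_2 + π_3 + π_4 = 1.
π_1 = 0.15·π_1 + 0.25·π_2 + 0.25·π_3 + 0.15·π_4
π_2 = 0.25·π_1 + 0.15·π_2 + 0.15·π_3 + 0.35·π_4
π_3 = 0.35·π_1 + 0.3·π_2 + 0.35·π_3 + 0.4·π_4
Solving with the normalization constraint gives π = (0.2067, 0.2160, 0.3505, 0.2268).
So the stationary probability of Degraded is 0.2268.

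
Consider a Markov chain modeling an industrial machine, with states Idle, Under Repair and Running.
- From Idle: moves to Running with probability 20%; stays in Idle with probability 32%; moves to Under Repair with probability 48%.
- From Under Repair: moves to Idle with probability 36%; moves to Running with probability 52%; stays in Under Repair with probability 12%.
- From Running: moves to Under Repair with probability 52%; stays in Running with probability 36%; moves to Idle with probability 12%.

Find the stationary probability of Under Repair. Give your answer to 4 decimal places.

Let the stationary distribution be π with π = πP and π_1 + π_2 + π_3 = 1.
π_1 = 0.32·π_1 + 0.36·π_2 + 0.12·π_3
π_2 = 0.48·π_1 + 0.12·π_2 + 0.52·π_3
Solving with the normalization constraint gives π = (0.2592, 0.3640, 0.3768).
So the stationary probability of Under Repair is 0.3640.

0.3640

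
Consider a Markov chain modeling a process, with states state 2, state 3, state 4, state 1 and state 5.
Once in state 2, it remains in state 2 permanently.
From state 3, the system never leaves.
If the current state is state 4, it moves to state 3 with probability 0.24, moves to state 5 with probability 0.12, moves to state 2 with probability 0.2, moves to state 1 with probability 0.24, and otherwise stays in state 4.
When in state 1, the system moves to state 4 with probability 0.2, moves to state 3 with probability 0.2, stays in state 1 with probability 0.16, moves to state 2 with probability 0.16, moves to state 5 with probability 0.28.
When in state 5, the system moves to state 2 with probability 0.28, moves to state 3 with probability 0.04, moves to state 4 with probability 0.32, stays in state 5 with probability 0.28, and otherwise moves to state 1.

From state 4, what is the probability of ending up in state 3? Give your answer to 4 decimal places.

0.4871

Let h(s) be the probability of absorption at state 3 starting from transient state s. Then h(state 3) = 1 and h(state 2) = 0. By first-step analysis:
h(state 4) = 0.2·0 + 0.24·1 + 0.2·h(state 4) + 0.24·h(state 1) + 0.12·h(state 5)
h(state 1) = 0.16·0 + 0.2·1 + 0.2·h(state 4) + 0.16·h(state 1) + 0.28·h(state 5)
h(state 5) = 0.28·0 + 0.04·1 + 0.32·h(state 4) + 0.08·h(state 1) + 0.28·h(state 5)
Solving: h(state 4) = 0.4871, h(state 1) = 0.4618, h(state 5) = 0.3233.
Starting from state 4, the probability is 0.4871.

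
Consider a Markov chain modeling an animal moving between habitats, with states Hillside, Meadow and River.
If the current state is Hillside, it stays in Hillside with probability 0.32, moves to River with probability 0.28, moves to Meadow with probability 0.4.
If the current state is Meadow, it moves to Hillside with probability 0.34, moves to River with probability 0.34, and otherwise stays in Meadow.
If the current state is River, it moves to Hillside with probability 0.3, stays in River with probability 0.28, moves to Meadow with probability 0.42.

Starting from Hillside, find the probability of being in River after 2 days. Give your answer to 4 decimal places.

0.3040

Sum over the intermediate state after 1 day:
P = P(Hillside→Hillside)·P(Hillside→River) + P(Hillside→Meadow)·P(Meadow→River) + P(Hillside→River)·P(River→River)
  = 0.32×0.28 + 0.4×0.34 + 0.28×0.28
  = 0.0896 + 0.1360 + 0.0784 = 0.3040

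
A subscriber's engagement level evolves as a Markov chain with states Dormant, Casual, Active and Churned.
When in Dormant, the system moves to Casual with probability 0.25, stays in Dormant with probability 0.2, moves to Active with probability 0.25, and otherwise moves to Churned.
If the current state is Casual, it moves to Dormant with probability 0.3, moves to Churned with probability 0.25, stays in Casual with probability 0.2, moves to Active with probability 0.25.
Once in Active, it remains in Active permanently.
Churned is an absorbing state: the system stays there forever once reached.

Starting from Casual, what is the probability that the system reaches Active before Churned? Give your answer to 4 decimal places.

Let h(s) be the probability of absorption at Active starting from transient state s. Then h(Active) = 1 and h(Churned) = 0. By first-step analysis:
h(Dormant) = 0.2·h(Dormant) + 0.25·h(Casual) + 0.25·1 + 0.3·0
h(Casual) = 0.3·h(Dormant) + 0.2·h(Casual) + 0.25·1 + 0.25·0
Solving: h(Dormant) = 0.4646, h(Casual) = 0.4867.
Starting from Casual, the probability is 0.4867.

0.4867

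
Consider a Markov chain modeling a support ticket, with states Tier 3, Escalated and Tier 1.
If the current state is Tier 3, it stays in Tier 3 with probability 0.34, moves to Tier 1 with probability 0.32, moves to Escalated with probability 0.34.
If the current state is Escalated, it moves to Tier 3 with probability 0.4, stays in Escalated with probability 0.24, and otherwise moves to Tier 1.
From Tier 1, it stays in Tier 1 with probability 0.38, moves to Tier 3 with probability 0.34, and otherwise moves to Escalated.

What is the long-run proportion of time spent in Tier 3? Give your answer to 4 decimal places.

0.3574

Let the stationary distribution be π with π = πP and π_1 + π_2 + π_3 = 1.
π_1 = 0.34·π_1 + 0.4·π_2 + 0.34·π_3
π_2 = 0.34·π_1 + 0.24·π_2 + 0.28·π_3
Solving with the normalization constraint gives π = (0.3574, 0.2898, 0.3528).
So the stationary probability of Tier 3 is 0.3574.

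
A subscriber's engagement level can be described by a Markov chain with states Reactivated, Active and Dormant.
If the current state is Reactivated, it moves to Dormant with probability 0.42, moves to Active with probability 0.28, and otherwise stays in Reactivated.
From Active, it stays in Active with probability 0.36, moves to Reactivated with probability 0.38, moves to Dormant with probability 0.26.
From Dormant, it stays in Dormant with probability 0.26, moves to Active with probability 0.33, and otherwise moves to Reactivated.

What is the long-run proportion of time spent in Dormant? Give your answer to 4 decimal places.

0.3177

Let the stationary distribution be π with π = πP and π_1 + π_2 + π_3 = 1.
π_1 = 0.3·π_1 + 0.38·π_2 + 0.41·π_3
π_2 = 0.28·π_1 + 0.36·π_2 + 0.33·π_3
Solving with the normalization constraint gives π = (0.3607, 0.3216, 0.3177).
So the stationary probability of Dormant is 0.3177.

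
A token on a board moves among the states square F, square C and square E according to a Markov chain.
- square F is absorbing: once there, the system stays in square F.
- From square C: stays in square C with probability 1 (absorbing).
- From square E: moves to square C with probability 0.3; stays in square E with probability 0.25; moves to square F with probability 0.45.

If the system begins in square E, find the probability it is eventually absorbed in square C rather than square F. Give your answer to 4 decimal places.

0.4000

Let h(s) be the probability of absorption at square C starting from transient state s. Then h(square C) = 1 and h(square F) = 0. By first-step analysis:
h(square E) = 0.45·0 + 0.3·1 + 0.25·h(square E)
Solving: h(square E) = 0.4000.
Starting from square E, the probability is 0.4000.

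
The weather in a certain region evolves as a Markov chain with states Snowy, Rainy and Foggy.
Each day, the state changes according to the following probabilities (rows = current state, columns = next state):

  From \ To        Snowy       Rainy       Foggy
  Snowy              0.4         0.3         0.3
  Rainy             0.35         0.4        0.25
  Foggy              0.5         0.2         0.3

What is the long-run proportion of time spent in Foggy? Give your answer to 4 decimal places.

0.2849

Let the stationary distribution be π with π = πP and π_1 + π_2 + π_3 = 1.
π_1 = 0.4·π_1 + 0.35·π_2 + 0.5·π_3
π_2 = 0.3·π_1 + 0.4·π_2 + 0.2·π_3
Solving with the normalization constraint gives π = (0.4134, 0.3017, 0.2849).
So the stationary probability of Foggy is 0.2849.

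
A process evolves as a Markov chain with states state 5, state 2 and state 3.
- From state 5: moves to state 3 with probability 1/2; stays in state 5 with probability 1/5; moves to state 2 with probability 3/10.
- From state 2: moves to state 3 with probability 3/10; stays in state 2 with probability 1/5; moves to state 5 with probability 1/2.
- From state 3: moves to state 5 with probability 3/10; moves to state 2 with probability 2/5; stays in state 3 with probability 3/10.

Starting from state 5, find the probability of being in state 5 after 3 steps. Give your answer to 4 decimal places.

0.3300

Propagate the distribution vector 3 steps from state 5.
After 0 steps: (1.0000, 0.0000, 0.0000)
After 1 step: (0.2000, 0.3000, 0.5000)
After 2 steps: (0.3400, 0.3200, 0.3400)
After 3 steps: (0.3300, 0.3020, 0.3680)
P(in state 5 after 3 steps) = 0.3300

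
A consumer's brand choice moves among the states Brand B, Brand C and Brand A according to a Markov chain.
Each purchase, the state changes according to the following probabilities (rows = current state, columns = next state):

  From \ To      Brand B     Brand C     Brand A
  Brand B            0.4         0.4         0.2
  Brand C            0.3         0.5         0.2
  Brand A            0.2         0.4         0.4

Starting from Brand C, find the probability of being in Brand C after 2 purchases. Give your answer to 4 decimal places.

0.4500

Sum over the intermediate state after 1 purchase:
P = P(Brand C→Brand B)·P(Brand B→Brand C) + P(Brand C→Brand C)·P(Brand C→Brand C) + P(Brand C→Brand A)·P(Brand A→Brand C)
  = 0.3×0.4 + 0.5×0.5 + 0.2×0.4
  = 0.1200 + 0.2500 + 0.0800 = 0.4500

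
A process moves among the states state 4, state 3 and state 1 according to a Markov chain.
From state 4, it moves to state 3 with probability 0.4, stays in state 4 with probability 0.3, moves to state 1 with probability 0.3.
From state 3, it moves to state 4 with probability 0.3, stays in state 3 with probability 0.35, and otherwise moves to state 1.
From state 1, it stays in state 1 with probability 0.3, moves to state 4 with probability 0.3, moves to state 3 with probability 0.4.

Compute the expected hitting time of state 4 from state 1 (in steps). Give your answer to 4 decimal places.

3.3333

Let t(s) be the expected number of steps to first reach state 4 from state s, with t(state 4) = 0. Conditioning on the first step:
t(state 3) = 1 + 0.35·t(state 3) + 0.35·t(state 1)
t(state 1) = 1 + 0.4·t(state 3) + 0.3·t(state 1)
Solving: t(state 3) = 3.3333, t(state 1) = 3.3333.
Expected steps from state 1 to state 4: 3.3333.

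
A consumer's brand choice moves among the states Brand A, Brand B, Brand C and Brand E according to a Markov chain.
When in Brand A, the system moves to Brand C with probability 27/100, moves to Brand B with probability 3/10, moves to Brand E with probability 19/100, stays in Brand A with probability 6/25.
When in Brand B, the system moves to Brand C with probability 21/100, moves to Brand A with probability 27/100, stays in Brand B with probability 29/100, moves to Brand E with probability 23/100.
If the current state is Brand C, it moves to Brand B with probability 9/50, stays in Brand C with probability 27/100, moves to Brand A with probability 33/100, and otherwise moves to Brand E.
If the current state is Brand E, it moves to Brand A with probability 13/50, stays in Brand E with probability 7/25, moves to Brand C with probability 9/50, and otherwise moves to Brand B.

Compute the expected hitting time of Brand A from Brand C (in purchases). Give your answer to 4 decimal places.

3.3365

Let t(s) be the expected number of purchases to first reach Brand A from state s, with t(Brand A) = 0. Conditioning on the first purchase:
t(Brand B) = 1 + 0.29·t(Brand B) + 0.21·t(Brand C) + 0.23·t(Brand E)
t(Brand C) = 1 + 0.18·t(Brand B) + 0.27·t(Brand C) + 0.22·t(Brand E)
t(Brand E) = 1 + 0.28·t(Brand B) + 0.18·t(Brand C) + 0.28·t(Brand E)
Solving: t(Brand B) = 3.5645, t(Brand C) = 3.3365, t(Brand E) = 3.6092.
Expected purchases from Brand C to Brand A: 3.3365.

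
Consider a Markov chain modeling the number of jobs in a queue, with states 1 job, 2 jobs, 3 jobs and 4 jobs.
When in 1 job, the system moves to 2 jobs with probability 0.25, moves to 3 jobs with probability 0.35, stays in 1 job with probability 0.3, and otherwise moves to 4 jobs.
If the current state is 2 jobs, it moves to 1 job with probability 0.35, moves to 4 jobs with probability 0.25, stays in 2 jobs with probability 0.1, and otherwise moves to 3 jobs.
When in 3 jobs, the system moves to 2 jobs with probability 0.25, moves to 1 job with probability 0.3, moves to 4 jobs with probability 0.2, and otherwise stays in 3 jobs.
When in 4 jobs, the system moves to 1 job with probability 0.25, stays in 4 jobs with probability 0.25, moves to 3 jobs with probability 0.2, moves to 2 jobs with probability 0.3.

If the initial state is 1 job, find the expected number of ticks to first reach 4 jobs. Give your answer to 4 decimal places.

6.1185

Let t(s) be the expected number of ticks to first reach 4 jobs from state s, with t(4 jobs) = 0. Conditioning on the first tick:
t(1 job) = 1 + 0.3·t(1 job) + 0.25·t(2 jobs) + 0.35·t(3 jobs)
t(2 jobs) = 1 + 0.35·t(1 job) + 0.1·t(2 jobs) + 0.3·t(3 jobs)
t(3 jobs) = 1 + 0.3·t(1 job) + 0.25·t(2 jobs) + 0.25·t(3 jobs)
Solving: t(1 job) = 6.1185, t(2 jobs) = 5.3446, t(3 jobs) = 5.5623.
Expected ticks from 1 job to 4 jobs: 6.1185.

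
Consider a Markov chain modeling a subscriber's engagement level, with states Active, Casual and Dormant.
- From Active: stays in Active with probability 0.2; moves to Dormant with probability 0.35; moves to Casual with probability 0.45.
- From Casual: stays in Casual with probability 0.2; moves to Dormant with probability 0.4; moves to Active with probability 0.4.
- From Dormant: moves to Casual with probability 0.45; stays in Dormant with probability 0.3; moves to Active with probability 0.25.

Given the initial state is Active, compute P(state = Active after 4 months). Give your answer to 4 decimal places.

Propagate the distribution vector 4 months from Active.
After 0 months: (1.0000, 0.0000, 0.0000)
After 1 month: (0.2000, 0.4500, 0.3500)
After 2 months: (0.3075, 0.3375, 0.3550)
After 3 months: (0.2853, 0.3656, 0.3491)
After 4 months: (0.2906, 0.3586, 0.3508)
P(in Active after 4 months) = 0.2906

0.2906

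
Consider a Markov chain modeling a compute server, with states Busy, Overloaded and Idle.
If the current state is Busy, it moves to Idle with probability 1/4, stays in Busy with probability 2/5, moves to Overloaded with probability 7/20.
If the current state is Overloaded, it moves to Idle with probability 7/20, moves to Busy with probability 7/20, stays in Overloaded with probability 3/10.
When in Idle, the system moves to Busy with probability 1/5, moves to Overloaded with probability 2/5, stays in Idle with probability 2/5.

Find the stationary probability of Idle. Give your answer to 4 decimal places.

0.3352

Let the stationary distribution be π with π = πP and π_1 + π_2 + π_3 = 1.
π_1 = 0.4·π_1 + 0.35·π_2 + 0.2·π_3
π_2 = 0.35·π_1 + 0.3·π_2 + 0.4·π_3
Solving with the normalization constraint gives π = (0.3155, 0.3493, 0.3352).
So the stationary probability of Idle is 0.3352.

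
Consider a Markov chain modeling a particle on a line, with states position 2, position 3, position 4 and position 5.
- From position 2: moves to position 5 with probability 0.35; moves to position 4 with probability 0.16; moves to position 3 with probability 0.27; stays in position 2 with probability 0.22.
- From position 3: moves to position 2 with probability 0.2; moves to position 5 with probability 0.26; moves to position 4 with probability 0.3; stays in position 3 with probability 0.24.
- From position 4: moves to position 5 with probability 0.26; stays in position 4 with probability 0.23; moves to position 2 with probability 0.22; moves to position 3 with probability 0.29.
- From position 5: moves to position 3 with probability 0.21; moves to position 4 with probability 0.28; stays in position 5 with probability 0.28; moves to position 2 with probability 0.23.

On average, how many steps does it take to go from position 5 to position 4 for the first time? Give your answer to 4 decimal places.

3.8745

Let t(s) be the expected number of steps to first reach position 4 from state s, with t(position 4) = 0. Conditioning on the first step:
t(position 2) = 1 + 0.22·t(position 2) + 0.27·t(position 3) + 0.35·t(position 5)
t(position 3) = 1 + 0.2·t(position 2) + 0.24·t(position 3) + 0.26·t(position 5)
t(position 5) = 1 + 0.23·t(position 2) + 0.21·t(position 3) + 0.28·t(position 5)
Solving: t(position 2) = 4.3293, t(position 3) = 3.7806, t(position 5) = 3.8745.
Expected steps from position 5 to position 4: 3.8745.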